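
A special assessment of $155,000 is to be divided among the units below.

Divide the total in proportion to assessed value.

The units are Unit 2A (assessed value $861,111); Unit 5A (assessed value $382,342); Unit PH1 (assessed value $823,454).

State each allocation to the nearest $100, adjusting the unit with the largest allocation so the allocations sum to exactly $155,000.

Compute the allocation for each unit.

Unit 2A: $64,500; Unit 5A: $28,700; Unit PH1: $61,800

Combined assessed value = 2,066,907.
Pro-rata amounts: Unit 2A 861,111/2,066,907 × $155,000 = 64,575.82; Unit 5A 382,342/2,066,907 × $155,000 = 28,672.32; Unit PH1 823,454/2,066,907 × $155,000 = 61,751.87.
After rounding ($100): Unit 2A $64,600; Unit 5A $28,700; Unit PH1 $61,800. Sum = $155,100.
Difference $155,000 − $155,100 = −$100 applied to largest allocation (Unit 2A): Unit 2A becomes $64,500.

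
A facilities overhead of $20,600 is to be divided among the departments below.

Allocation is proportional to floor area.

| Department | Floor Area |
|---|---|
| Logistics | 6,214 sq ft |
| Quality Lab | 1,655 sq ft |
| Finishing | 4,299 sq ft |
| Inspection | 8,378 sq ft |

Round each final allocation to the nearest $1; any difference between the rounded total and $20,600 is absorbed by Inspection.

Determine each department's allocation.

Total floor area = 20,546.
Raw shares: Logistics 6,214/20,546 × $20,600 = 6,230.33; Quality Lab 1,655/20,546 × $20,600 = 1,659.35; Finishing 4,299/20,546 × $20,600 = 4,310.30; Inspection 8,378/20,546 × $20,600 = 8,400.02.
Rounded to nearest $1: Logistics $6,230; Quality Lab $1,659; Finishing $4,310; Inspection $8,400. Sum = $20,599.
Difference $20,600 − $20,599 = +$1 applied to Inspection: Inspection becomes $8,401.

Logistics: $6,230 | Quality Lab: $1,659 | Finishing: $4,310 | Inspection: $8,401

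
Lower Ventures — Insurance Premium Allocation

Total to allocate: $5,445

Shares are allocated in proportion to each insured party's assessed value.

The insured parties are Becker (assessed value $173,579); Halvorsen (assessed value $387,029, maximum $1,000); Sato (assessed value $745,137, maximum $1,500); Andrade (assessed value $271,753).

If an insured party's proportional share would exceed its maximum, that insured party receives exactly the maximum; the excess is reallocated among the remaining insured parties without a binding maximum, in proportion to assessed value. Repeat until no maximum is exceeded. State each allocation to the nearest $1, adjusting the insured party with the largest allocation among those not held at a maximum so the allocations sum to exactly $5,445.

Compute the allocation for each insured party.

Becker: $1,148; Halvorsen: $1,000; Sato: $1,500; Andrade: $1,797

Sum of assessed value: 1,577,498.
Unconstrained shares: Becker 599.14; Halvorsen 1,335.90; Sato 2,571.97; Andrade 938.00.
Capped: Halvorsen ($1,000), Sato ($1,500); balance $2,945 reallocated over remaining assessed value 445,332.
Redistributed shares: Becker 1,147.89 → $1,148; Andrade 1,797.11 → $1,797.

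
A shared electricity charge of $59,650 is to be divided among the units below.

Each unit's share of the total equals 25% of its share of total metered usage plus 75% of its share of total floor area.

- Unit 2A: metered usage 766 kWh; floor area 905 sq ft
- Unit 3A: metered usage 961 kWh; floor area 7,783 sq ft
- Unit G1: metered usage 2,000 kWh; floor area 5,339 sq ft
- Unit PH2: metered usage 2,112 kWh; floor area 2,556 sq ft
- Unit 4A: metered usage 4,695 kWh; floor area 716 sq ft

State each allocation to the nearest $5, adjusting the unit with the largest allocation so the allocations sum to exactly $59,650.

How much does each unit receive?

Totals — metered usage 10,534, floor area 17,299.
Composite weights (25% metered usage + 75% floor area): Unit 2A 0.0574; Unit 3A 0.3602; Unit G1 0.2789; Unit PH2 0.1609; Unit 4A 0.1425.
Proportional shares: Unit 2A 3,424.84; Unit 3A 21,488.31; Unit G1 16,638.67; Unit PH2 9,600.02; Unit 4A 8,498.17.
Rounded to nearest $5: Unit 2A $3,425; Unit 3A $21,490; Unit G1 $16,640; Unit PH2 $9,600; Unit 4A $8,500. Sum = $59,655.
Difference $59,650 − $59,655 = −$5 applied to largest allocation (Unit 3A): Unit 3A becomes $21,485.

Unit 2A: $3,425 · Unit 3A: $21,485 · Unit G1: $16,640 · Unit PH2: $9,600 · Unit 4A: $8,500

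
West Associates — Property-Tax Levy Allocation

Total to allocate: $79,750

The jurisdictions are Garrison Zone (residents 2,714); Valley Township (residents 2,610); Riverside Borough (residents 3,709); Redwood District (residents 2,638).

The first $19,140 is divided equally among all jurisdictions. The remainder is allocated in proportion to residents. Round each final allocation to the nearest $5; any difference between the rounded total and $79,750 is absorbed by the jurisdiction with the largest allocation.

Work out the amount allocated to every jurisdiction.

First tranche $19,140 split equally: $4,785 each.
Remainder $60,610 by residents (total 11,671): Garrison Zone 14,094.38 → $14,095; Valley Township 13,554.29 → $13,555; Riverside Borough 19,261.63 → $19,260; Redwood District 13,699.70 → $13,700.
Totals: Garrison Zone $4,785 + $14,095 = $18,880; Valley Township $4,785 + $13,555 = $18,340; Riverside Borough $4,785 + $19,260 = $24,045; Redwood District $4,785 + $13,700 = $18,485.

Garrison Zone: $18,880; Valley Township: $18,340; Riverside Borough: $24,045; Redwood District: $18,485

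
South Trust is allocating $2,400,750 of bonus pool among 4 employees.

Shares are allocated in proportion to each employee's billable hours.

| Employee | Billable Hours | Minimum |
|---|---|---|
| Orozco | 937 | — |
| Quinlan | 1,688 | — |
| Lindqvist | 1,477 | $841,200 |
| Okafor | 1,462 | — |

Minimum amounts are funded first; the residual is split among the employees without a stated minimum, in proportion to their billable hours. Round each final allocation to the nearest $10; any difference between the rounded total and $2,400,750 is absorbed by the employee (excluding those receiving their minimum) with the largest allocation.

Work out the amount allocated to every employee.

Orozco: $357,550 | Quinlan: $644,120 | Lindqvist: $841,200 | Okafor: $557,880

Guaranteed amounts: Lindqvist $841,200. Residual $1,559,550.
Residual split over remaining billable hours 4,087: Orozco 357,547.92 → $357,550; Quinlan 644,120.48 → $644,120; Okafor 557,881.60 → $557,880.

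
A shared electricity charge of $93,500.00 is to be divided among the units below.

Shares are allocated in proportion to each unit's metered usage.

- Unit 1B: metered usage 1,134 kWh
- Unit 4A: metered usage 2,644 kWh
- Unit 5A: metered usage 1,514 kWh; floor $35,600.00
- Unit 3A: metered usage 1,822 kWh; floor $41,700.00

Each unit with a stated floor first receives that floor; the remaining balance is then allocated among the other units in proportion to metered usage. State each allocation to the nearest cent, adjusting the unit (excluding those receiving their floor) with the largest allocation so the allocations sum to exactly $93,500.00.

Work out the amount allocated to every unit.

Minimums first: Unit 5A $35,600.00; Unit 3A $41,700.00. Remaining pool $16,200.00.
Remaining pool split over remaining metered usage 3,778: Unit 1B 4,862.5728 → $4,862.57; Unit 4A 11,337.4272 → $11,337.43.

Unit 1B: $4,862.57 · Unit 4A: $11,337.43 · Unit 5A: $35,600.00 · Unit 3A: $41,700.00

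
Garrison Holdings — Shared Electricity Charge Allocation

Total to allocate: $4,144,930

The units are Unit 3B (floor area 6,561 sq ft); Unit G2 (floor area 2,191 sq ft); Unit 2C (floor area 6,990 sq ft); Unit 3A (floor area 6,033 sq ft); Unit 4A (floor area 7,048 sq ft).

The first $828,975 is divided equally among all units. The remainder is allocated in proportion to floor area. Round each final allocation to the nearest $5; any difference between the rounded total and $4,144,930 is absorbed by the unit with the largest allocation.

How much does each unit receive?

Unit 3B: $920,610 · Unit G2: $417,860 · Unit 2C: $969,965 · Unit 3A: $859,865 · Unit 4A: $976,630

Equal tier: $828,975 ÷ 5 = $165,795 apiece.
Remainder $3,315,955 by floor area (total 28,823): Unit 3B 754,813.20 → $754,815; Unit G2 252,064.58 → $252,065; Unit 2C 804,167.69 → $804,170; Unit 3A 694,069.20 → $694,070; Unit 4A 810,840.33 → $810,840.
Rounding difference −$5 on remainder applied to Unit 4A.
Totals: Unit 3B $165,795 + $754,815 = $920,610; Unit G2 $165,795 + $252,065 = $417,860; Unit 2C $165,795 + $804,170 = $969,965; Unit 3A $165,795 + $694,070 = $859,865; Unit 4A $165,795 + $810,835 = $976,630.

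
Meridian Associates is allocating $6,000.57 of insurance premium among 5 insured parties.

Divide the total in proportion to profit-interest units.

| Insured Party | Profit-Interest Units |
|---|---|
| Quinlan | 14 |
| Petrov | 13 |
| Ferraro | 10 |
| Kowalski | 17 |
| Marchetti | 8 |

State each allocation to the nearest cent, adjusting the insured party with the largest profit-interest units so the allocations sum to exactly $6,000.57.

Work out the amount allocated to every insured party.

Profit-interest units total: 14 + 13 + 10 + 17 + 8 = 62.
Proportional shares: Quinlan 1,354.9674; Petrov 1,258.1840; Ferraro 967.8339; Kowalski 1,645.3176; Marchetti 774.2671.
At nearest cent: Quinlan $1,354.97; Petrov $1,258.18; Ferraro $967.83; Kowalski $1,645.32; Marchetti $774.27. Sum = $6,000.57.
No rounding difference to absorb.

Quinlan: $1,354.97 | Petrov: $1,258.18 | Ferraro: $967.83 | Kowalski: $1,645.32 | Marchetti: $774.27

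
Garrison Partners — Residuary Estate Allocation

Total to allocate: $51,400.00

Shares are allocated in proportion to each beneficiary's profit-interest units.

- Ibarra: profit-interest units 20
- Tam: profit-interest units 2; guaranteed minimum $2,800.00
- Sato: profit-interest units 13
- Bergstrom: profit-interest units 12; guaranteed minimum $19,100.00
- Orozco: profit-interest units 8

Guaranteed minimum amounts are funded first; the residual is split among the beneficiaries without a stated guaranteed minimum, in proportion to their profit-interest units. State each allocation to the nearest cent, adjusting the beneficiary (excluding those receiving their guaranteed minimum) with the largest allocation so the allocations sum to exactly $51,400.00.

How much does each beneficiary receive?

Ibarra: $14,390.24 · Tam: $2,800.00 · Sato: $9,353.66 · Bergstrom: $19,100.00 · Orozco: $5,756.10

Guaranteed amounts: Tam $2,800.00; Bergstrom $19,100.00. Balance $29,500.00.
Balance split over remaining profit-interest units 41: Ibarra 14,390.2439 → $14,390.24; Sato 9,353.6585 → $9,353.66; Orozco 5,756.0976 → $5,756.10.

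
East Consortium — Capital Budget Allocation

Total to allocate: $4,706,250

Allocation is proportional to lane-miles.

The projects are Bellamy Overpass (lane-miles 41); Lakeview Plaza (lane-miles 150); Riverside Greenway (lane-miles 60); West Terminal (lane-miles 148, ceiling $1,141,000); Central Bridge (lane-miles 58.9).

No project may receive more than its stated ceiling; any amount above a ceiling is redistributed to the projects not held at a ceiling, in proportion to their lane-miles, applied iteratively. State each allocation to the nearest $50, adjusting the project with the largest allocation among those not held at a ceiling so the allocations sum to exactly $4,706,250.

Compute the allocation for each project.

Lane-miles total: 457.9.
Proportional shares (ignoring caps): Bellamy Overpass 421,393.86; Lakeview Plaza 1,541,684.87; Riverside Greenway 616,673.95; West Terminal 1,521,129.07; Central Bridge 605,368.26.
Capped: West Terminal ($1,141,000); remaining pool $3,565,250 reallocated over remaining lane-miles 309.9.
Redistributed shares: Bellamy Overpass 471,685.22 → $471,700; Lakeview Plaza 1,725,677.64 → $1,725,700; Riverside Greenway 690,271.06 → $690,250; Central Bridge 677,616.09 → $677,600.

Bellamy Overpass: $471,700; Lakeview Plaza: $1,725,700; Riverside Greenway: $690,250; West Terminal: $1,141,000; Central Bridge: $677,600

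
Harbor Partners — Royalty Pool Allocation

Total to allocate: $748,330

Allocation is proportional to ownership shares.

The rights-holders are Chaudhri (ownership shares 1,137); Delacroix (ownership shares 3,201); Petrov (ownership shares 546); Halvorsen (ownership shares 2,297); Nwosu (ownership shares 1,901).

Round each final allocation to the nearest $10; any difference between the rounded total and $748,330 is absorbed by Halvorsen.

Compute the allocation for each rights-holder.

Total ownership shares = 9,082.
Unrounded shares: Chaudhri 1,137/9,082 × $748,330 = 93,685.44; Delacroix 3,201/9,082 × $748,330 = 263,752.95; Petrov 546/9,082 × $748,330 = 44,988.79; Halvorsen 2,297/9,082 × $748,330 = 189,266.02; Nwosu 1,901/9,082 × $748,330 = 156,636.79.
At nearest $10: Chaudhri $93,690; Delacroix $263,750; Petrov $44,990; Halvorsen $189,270; Nwosu $156,640. Sum = $748,340.
Difference $748,330 − $748,340 = −$10 applied to Halvorsen: Halvorsen becomes $189,260.

Chaudhri: $93,690 | Delacroix: $263,750 | Petrov: $44,990 | Halvorsen: $189,260 | Nwosu: $156,640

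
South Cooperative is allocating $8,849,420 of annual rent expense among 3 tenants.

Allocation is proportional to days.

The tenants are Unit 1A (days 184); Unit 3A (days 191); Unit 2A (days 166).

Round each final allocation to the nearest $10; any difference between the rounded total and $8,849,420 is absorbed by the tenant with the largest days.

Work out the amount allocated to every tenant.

Days total: 184 + 191 + 166 = 541.
Pro-rata amounts: Unit 1A 3,009,784.25; Unit 3A 3,124,286.91; Unit 2A 2,715,348.84.
After rounding ($10): Unit 1A $3,009,780; Unit 3A $3,124,290; Unit 2A $2,715,350. Sum = $8,849,420.
Sum already equals the total — no adjustment.

Unit 1A: $3,009,780 · Unit 3A: $3,124,290 · Unit 2A: $2,715,350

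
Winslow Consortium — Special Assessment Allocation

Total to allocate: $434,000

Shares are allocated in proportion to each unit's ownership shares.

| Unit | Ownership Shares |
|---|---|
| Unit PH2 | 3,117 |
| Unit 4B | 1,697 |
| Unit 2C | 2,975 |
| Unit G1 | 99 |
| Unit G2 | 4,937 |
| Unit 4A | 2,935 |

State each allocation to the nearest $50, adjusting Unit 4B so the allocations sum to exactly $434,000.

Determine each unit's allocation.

Combined ownership shares = 15,760.
Unrounded shares: Unit PH2 3,117/15,760 × $434,000 = 85,836.17; Unit 4B 1,697/15,760 × $434,000 = 46,732.11; Unit 2C 2,975/15,760 × $434,000 = 81,925.76; Unit G1 99/15,760 × $434,000 = 2,726.27; Unit G2 4,937/15,760 × $434,000 = 135,955.46; Unit 4A 2,935/15,760 × $434,000 = 80,824.24.
Rounded to nearest $50: Unit PH2 $85,850; Unit 4B $46,750; Unit 2C $81,950; Unit G1 $2,750; Unit G2 $135,950; Unit 4A $80,800. Sum = $434,050.
Difference $434,000 − $434,050 = −$50 applied to Unit 4B: Unit 4B becomes $46,700.

Unit PH2: $85,850; Unit 4B: $46,700; Unit 2C: $81,950; Unit G1: $2,750; Unit G2: $135,950; Unit 4A: $80,800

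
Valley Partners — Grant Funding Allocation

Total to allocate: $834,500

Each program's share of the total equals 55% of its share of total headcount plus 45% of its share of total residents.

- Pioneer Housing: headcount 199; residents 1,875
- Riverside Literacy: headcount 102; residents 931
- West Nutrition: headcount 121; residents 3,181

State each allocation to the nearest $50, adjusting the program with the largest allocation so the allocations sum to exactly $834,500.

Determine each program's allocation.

Headcount total 422; residents total 5,987.
Composite weights (55% headcount + 45% residents): Pioneer Housing 0.4003; Riverside Literacy 0.2029; West Nutrition 0.3968.
Raw shares: Pioneer Housing 334,042.45; Riverside Literacy 169,332.57; West Nutrition 331,124.97.
After rounding ($50): Pioneer Housing $334,050; Riverside Literacy $169,350; West Nutrition $331,100. Sum = $834,500.
Rounded total matches; no reconciliation needed.

Pioneer Housing: $334,050; Riverside Literacy: $169,350; West Nutrition: $331,100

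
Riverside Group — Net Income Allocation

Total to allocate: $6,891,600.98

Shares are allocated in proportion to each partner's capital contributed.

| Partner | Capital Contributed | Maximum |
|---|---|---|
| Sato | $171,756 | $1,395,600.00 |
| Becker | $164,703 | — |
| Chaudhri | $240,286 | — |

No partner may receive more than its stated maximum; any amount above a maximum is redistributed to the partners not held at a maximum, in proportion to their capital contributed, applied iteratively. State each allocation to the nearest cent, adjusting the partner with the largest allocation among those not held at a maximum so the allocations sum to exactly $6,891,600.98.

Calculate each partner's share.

Sato: $1,395,600.00 · Becker: $2,235,141.82 · Chaudhri: $3,260,859.16

Total capital contributed = 576,745.
Proportional shares (ignoring caps): Sato 2,052,334.7717; Becker 1,968,057.5579; Chaudhri 2,871,208.6504.
Capped: Sato ($1,395,600.00); balance $5,496,000.98 reallocated over remaining capital contributed 404,989.
Redistributed shares: Becker 2,235,141.8172 → $2,235,141.82; Chaudhri 3,260,859.1628 → $3,260,859.16.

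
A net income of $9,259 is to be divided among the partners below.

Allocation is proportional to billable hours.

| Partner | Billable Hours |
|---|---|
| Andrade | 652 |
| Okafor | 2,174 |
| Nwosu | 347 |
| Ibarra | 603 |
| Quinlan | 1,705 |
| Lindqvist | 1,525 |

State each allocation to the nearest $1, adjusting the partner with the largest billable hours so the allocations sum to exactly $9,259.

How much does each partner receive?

Sum of billable hours: 652 + 2,174 + 347 + 603 + 1,705 + 1,525 = 7,006.
Pro-rata amounts: Andrade 861.67; Okafor 2,873.12; Nwosu 458.59; Ibarra 796.91; Quinlan 2,253.30; Lindqvist 2,015.41.
Rounded to nearest $1: Andrade $862; Okafor $2,873; Nwosu $459; Ibarra $797; Quinlan $2,253; Lindqvist $2,015. Sum = $9,259.
Rounded total matches; no reconciliation needed.

Andrade: $862 · Okafor: $2,873 · Nwosu: $459 · Ibarra: $797 · Quinlan: $2,253 · Lindqvist: $2,015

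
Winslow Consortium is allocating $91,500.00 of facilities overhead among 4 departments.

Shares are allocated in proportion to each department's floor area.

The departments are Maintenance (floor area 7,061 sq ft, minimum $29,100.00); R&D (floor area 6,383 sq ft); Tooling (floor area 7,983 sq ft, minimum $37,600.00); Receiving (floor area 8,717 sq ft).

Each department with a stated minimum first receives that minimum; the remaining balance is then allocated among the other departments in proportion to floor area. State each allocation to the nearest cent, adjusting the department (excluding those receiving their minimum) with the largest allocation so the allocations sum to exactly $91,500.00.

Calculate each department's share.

Maintenance: $29,100.00 | R&D: $10,483.34 | Tooling: $37,600.00 | Receiving: $14,316.66

Fund the minimums — Maintenance $29,100.00; Tooling $37,600.00. Residual $24,800.00.
Residual split over remaining floor area 15,100: R&D 10,483.3377 → $10,483.34; Receiving 14,316.6623 → $14,316.66.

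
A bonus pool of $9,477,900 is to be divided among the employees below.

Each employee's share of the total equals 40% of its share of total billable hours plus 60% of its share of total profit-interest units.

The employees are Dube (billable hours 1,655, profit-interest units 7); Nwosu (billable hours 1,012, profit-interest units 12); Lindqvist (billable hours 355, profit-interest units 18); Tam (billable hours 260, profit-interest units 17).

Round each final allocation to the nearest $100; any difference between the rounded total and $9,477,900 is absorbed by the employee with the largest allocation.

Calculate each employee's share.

Dube: $2,648,900 · Nwosu: $2,432,700 · Lindqvist: $2,305,700 · Tam: $2,090,600

Totals — billable hours 3,282, profit-interest units 54.
Composite weights (40% billable hours + 60% profit-interest units): Dube 0.2795; Nwosu 0.2567; Lindqvist 0.2433; Tam 0.2206.
Pro-rata amounts: Dube 2,648,921.92; Nwosu 2,432,718.76; Lindqvist 2,305,653.67; Tam 2,090,605.65.
At nearest $100: Dube $2,648,900; Nwosu $2,432,700; Lindqvist $2,305,700; Tam $2,090,600. Sum = $9,477,900.
Rounded total matches; no reconciliation needed.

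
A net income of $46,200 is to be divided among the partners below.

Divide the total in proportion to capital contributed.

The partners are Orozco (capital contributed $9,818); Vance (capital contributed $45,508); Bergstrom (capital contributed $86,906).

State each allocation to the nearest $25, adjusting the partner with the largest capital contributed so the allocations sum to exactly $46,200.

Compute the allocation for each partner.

Combined capital contributed = 9,818 + 45,508 + 86,906 = 142,232.
Pro-rata amounts: Orozco 3,189.10; Vance 14,781.97; Bergstrom 28,228.93.
At nearest $25: Orozco $3,200; Vance $14,775; Bergstrom $28,225. Sum = $46,200.
Rounded total matches; no reconciliation needed.

Orozco: $3,200; Vance: $14,775; Bergstrom: $28,225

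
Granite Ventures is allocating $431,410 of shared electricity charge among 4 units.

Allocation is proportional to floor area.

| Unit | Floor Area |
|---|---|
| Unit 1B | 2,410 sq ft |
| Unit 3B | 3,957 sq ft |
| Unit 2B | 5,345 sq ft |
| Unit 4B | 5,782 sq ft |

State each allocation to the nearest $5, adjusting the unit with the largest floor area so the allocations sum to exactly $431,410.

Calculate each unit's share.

Unit 1B: $59,430 · Unit 3B: $97,580 · Unit 2B: $131,810 · Unit 4B: $142,590

Combined floor area = 2,410 + 3,957 + 5,345 + 5,782 = 17,494.
Pro-rata amounts: Unit 1B 59,431.70; Unit 3B 97,581.42; Unit 2B 131,810.13; Unit 4B 142,586.75.
At nearest $5: Unit 1B $59,430; Unit 3B $97,580; Unit 2B $131,810; Unit 4B $142,585. Sum = $431,405.
Difference $431,410 − $431,405 = +$5 applied to largest floor area (Unit 4B): Unit 4B becomes $142,590.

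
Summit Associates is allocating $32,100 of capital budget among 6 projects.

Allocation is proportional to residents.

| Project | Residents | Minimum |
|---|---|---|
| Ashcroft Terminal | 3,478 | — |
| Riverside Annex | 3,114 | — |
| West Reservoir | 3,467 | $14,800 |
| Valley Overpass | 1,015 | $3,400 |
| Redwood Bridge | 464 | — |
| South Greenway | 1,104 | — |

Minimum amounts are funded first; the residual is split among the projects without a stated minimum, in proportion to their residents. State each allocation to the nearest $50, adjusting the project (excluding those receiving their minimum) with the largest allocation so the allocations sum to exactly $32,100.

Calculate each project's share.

Ashcroft Terminal: $5,900 · Riverside Annex: $5,300 · West Reservoir: $14,800 · Valley Overpass: $3,400 · Redwood Bridge: $800 · South Greenway: $1,900

Guaranteed amounts: West Reservoir $14,800; Valley Overpass $3,400. Balance $13,900.
Balance split over remaining residents 8,160: Ashcroft Terminal 5,924.53 → $5,900; Riverside Annex 5,304.49 → $5,300; Redwood Bridge 790.39 → $800; South Greenway 1,880.59 → $1,900.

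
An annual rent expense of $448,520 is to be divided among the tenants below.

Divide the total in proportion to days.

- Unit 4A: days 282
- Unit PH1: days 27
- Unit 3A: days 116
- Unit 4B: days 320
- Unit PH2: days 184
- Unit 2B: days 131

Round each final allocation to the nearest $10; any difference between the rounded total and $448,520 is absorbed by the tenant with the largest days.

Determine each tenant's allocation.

Unit 4A: $119,320 · Unit PH1: $11,420 · Unit 3A: $49,080 · Unit 4B: $135,410 · Unit PH2: $77,860 · Unit 2B: $55,430

Total days = 1,060.
Raw shares: Unit 4A 282/1,060 × $448,520 = 119,323.25; Unit PH1 27/1,060 × $448,520 = 11,424.57; Unit 3A 116/1,060 × $448,520 = 49,083.32; Unit 4B 320/1,060 × $448,520 = 135,402.26; Unit PH2 184/1,060 × $448,520 = 77,856.30; Unit 2B 131/1,060 × $448,520 = 55,430.30.
Rounded to nearest $10: Unit 4A $119,320; Unit PH1 $11,420; Unit 3A $49,080; Unit 4B $135,400; Unit PH2 $77,860; Unit 2B $55,430. Sum = $448,510.
Difference $448,520 − $448,510 = +$10 applied to largest days (Unit 4B): Unit 4B becomes $135,410.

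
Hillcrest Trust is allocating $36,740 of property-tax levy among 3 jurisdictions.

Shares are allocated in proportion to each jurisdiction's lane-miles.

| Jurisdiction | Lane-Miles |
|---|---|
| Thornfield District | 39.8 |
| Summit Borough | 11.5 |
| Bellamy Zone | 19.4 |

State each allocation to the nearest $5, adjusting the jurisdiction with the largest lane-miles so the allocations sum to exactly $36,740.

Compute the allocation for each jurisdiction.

Thornfield District: $20,685; Summit Borough: $5,975; Bellamy Zone: $10,080

Lane-miles total: 39.8 + 11.5 + 19.4 = 70.7.
Raw shares: Thornfield District 20,682.49; Summit Borough 5,976.10; Bellamy Zone 10,081.41.
After rounding ($5): Thornfield District $20,680; Summit Borough $5,975; Bellamy Zone $10,080. Sum = $36,735.
Difference $36,740 − $36,735 = +$5 applied to largest lane-miles (Thornfield District): Thornfield District becomes $20,685.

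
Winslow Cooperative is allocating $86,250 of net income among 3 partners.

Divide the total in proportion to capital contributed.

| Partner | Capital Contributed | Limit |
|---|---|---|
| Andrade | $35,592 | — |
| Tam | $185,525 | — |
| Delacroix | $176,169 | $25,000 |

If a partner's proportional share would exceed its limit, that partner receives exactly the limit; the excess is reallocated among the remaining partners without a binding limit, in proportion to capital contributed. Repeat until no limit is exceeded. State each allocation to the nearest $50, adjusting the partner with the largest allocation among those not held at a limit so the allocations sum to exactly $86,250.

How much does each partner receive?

Sum of capital contributed: 397,286.
Pro-rata shares before constraints: Andrade 7,726.95; Tam 40,277.11; Delacroix 38,245.94.
Capped: Delacroix ($25,000); residual $61,250 reallocated over remaining capital contributed 221,117.
Shares after redistribution: Andrade 9,859.08 → $9,850; Tam 51,390.92 → $51,400.

Andrade: $9,850 · Tam: $51,400 · Delacroix: $25,000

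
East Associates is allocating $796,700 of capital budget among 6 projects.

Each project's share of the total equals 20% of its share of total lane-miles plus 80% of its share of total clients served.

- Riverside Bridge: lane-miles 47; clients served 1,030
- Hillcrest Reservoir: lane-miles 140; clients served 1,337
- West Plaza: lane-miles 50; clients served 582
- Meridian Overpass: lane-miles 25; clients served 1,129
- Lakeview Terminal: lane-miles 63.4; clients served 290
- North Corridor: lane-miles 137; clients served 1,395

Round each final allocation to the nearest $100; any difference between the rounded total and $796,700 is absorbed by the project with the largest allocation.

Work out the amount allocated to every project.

Riverside Bridge: $130,100 | Hillcrest Reservoir: $196,100 | West Plaza: $81,600 | Meridian Overpass: $133,500 | Lakeview Terminal: $53,900 | North Corridor: $201,500

Totals — lane-miles 462.4, clients served 5,763.
Blended shares (20% lane-miles + 80% clients served): Riverside Bridge 0.1633; Hillcrest Reservoir 0.2462; West Plaza 0.1024; Meridian Overpass 0.1675; Lakeview Terminal 0.0677; North Corridor 0.2529.
Raw shares: Riverside Bridge 130,108.92; Hillcrest Reservoir 196,108.83; West Plaza 81,596.06; Meridian Overpass 133,476.79; Lakeview Terminal 53,919.82; North Corridor 201,489.57.
Rounded to nearest $100: Riverside Bridge $130,100; Hillcrest Reservoir $196,100; West Plaza $81,600; Meridian Overpass $133,500; Lakeview Terminal $53,900; North Corridor $201,500. Sum = $796,700.
Sum already equals the total — no adjustment.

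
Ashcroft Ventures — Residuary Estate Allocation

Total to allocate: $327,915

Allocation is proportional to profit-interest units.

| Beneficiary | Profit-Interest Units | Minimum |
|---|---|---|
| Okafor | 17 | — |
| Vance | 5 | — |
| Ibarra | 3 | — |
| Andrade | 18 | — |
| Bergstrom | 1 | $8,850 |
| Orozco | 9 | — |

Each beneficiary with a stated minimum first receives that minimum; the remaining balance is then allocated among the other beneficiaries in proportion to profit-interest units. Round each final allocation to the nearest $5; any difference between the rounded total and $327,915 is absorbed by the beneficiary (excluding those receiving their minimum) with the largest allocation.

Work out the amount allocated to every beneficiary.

Okafor: $104,310 | Vance: $30,680 | Ibarra: $18,410 | Andrade: $110,440 | Bergstrom: $8,850 | Orozco: $55,225

Guaranteed amounts: Bergstrom $8,850. Balance $319,065.
Balance split over remaining profit-interest units 52: Okafor 104,309.71 → $104,310; Vance 30,679.33 → $30,680; Ibarra 18,407.60 → $18,410; Andrade 110,445.58 → $110,445; Orozco 55,222.79 → $55,225.
Rounding difference −$5 applied to Andrade → $110,440.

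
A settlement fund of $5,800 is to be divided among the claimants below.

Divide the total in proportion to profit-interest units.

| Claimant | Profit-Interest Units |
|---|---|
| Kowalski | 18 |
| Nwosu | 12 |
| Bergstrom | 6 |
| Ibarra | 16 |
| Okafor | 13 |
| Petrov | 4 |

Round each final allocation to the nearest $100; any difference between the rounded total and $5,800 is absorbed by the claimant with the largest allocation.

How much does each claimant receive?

Kowalski: $1,600 · Nwosu: $1,000 · Bergstrom: $500 · Ibarra: $1,300 · Okafor: $1,100 · Petrov: $300

Total profit-interest units = 69.
Unrounded shares: Kowalski 18/69 × $5,800 = 1,513.04; Nwosu 12/69 × $5,800 = 1,008.70; Bergstrom 6/69 × $5,800 = 504.35; Ibarra 16/69 × $5,800 = 1,344.93; Okafor 13/69 × $5,800 = 1,092.75; Petrov 4/69 × $5,800 = 336.23.
At nearest $100: Kowalski $1,500; Nwosu $1,000; Bergstrom $500; Ibarra $1,300; Okafor $1,100; Petrov $300. Sum = $5,700.
Difference $5,800 − $5,700 = +$100 applied to largest allocation (Kowalski): Kowalski becomes $1,600.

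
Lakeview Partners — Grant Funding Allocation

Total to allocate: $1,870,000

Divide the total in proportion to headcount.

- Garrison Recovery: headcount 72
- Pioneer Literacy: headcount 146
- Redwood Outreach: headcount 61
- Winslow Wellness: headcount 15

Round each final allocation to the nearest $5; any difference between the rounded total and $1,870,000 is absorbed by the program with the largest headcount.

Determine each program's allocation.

Sum of headcount: 294.
Proportional shares: Garrison Recovery 72/294 × $1,870,000 = 457,959.18; Pioneer Literacy 146/294 × $1,870,000 = 928,639.46; Redwood Outreach 61/294 × $1,870,000 = 387,993.20; Winslow Wellness 15/294 × $1,870,000 = 95,408.16.
At nearest $5: Garrison Recovery $457,960; Pioneer Literacy $928,640; Redwood Outreach $387,995; Winslow Wellness $95,410. Sum = $1,870,005.
Difference $1,870,000 − $1,870,005 = −$5 applied to largest headcount (Pioneer Literacy): Pioneer Literacy becomes $928,635.

Garrison Recovery: $457,960; Pioneer Literacy: $928,635; Redwood Outreach: $387,995; Winslow Wellness: $95,410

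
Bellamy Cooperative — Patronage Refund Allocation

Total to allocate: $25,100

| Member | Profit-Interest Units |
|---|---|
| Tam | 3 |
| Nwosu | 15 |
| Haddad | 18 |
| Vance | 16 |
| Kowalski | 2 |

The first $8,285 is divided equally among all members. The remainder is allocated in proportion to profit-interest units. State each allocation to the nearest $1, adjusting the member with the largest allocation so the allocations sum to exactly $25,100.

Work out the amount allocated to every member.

Tam: $2,591; Nwosu: $6,328; Haddad: $7,262; Vance: $6,639; Kowalski: $2,280

$8,285 shared equally gives $1,657 per member.
Remainder $16,815 by profit-interest units (total 54): Tam 934.17 → $934; Nwosu 4,670.83 → $4,671; Haddad 5,605.00 → $5,605; Vance 4,982.22 → $4,982; Kowalski 622.78 → $623.
Totals: Tam $1,657 + $934 = $2,591; Nwosu $1,657 + $4,671 = $6,328; Haddad $1,657 + $5,605 = $7,262; Vance $1,657 + $4,982 = $6,639; Kowalski $1,657 + $623 = $2,280.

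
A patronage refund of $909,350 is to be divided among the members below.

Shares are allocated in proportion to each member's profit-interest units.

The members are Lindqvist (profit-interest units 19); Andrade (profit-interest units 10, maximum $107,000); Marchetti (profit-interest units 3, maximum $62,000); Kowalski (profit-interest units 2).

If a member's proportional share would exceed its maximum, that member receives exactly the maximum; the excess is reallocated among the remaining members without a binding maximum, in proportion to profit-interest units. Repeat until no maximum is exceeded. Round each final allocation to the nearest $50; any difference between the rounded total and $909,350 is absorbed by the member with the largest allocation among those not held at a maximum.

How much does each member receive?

Total profit-interest units = 34.
Proportional shares (ignoring caps): Lindqvist 508,166.18; Andrade 267,455.88; Marchetti 80,236.76; Kowalski 53,491.18.
Held at cap: Andrade ($107,000), Marchetti ($62,000); remaining pool $740,350 reallocated over remaining profit-interest units 21.
Shares after redistribution: Lindqvist 669,840.48 → $669,850; Kowalski 70,509.52 → $70,500.

Lindqvist: $669,850 · Andrade: $107,000 · Marchetti: $62,000 · Kowalski: $70,500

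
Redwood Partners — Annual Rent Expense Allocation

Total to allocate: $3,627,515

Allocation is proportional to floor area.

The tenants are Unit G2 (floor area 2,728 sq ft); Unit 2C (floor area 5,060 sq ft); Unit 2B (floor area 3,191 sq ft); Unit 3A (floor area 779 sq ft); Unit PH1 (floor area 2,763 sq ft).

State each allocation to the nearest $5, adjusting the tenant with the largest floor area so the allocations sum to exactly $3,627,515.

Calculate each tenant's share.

Unit G2: $681,485; Unit 2C: $1,264,045; Unit 2B: $797,150; Unit 3A: $194,605; Unit PH1: $690,230

Floor area total: 2,728 + 5,060 + 3,191 + 779 + 2,763 = 14,521.
Proportional shares: Unit G2 681,486.19; Unit 2C 1,264,046.96; Unit 2B 797,148.98; Unit 3A 194,603.28; Unit PH1 690,229.59.
At nearest $5: Unit G2 $681,485; Unit 2C $1,264,045; Unit 2B $797,150; Unit 3A $194,605; Unit PH1 $690,230. Sum = $3,627,515.
No rounding difference to absorb.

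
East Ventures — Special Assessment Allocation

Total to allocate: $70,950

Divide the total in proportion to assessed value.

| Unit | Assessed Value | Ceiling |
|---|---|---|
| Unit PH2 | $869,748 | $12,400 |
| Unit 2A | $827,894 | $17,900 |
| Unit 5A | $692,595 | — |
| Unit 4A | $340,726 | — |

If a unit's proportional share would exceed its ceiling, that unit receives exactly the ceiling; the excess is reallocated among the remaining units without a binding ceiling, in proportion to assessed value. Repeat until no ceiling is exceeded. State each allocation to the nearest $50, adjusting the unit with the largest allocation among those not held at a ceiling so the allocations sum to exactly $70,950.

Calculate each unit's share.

Total assessed value = 2,730,963.
Proportional shares (ignoring caps): Unit PH2 22,595.92; Unit 2A 21,508.56; Unit 5A 17,993.51; Unit 4A 8,852.01.
Cap binds for Unit PH2 ($12,400), Unit 2A ($17,900); remaining pool $40,650 reallocated over remaining assessed value 1,033,321.
Shares after redistribution: Unit 5A 27,246.12 → $27,250; Unit 4A 13,403.88 → $13,400.

Unit PH2: $12,400; Unit 2A: $17,900; Unit 5A: $27,250; Unit 4A: $13,400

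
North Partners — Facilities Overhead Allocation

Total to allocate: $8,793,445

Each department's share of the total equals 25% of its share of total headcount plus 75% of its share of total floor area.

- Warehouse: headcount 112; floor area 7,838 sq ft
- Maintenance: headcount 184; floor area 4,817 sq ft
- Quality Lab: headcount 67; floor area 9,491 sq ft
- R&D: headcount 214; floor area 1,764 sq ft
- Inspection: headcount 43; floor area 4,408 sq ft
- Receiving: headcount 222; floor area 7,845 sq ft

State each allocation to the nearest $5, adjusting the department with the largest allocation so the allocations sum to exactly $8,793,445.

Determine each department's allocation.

Warehouse: $1,721,845; Maintenance: $1,358,885; Quality Lab: $1,905,810; R&D: $880,430; Inspection: $916,160; Receiving: $2,010,315

Headcount total 842; floor area total 36,163.
Blended shares (25% headcount + 75% floor area): Warehouse 0.1958; Maintenance 0.1545; Quality Lab 0.2167; R&D 0.1001; Inspection 0.1042; Receiving 0.2286.
Raw shares: Warehouse 1,721,842.77; Maintenance 1,358,883.26; Quality Lab 1,905,812.48; R&D 880,430.90; Inspection 916,159.38; Receiving 2,010,316.21.
Rounded to nearest $5: Warehouse $1,721,845; Maintenance $1,358,885; Quality Lab $1,905,810; R&D $880,430; Inspection $916,160; Receiving $2,010,315. Sum = $8,793,445.
Sum already equals the total — no adjustment.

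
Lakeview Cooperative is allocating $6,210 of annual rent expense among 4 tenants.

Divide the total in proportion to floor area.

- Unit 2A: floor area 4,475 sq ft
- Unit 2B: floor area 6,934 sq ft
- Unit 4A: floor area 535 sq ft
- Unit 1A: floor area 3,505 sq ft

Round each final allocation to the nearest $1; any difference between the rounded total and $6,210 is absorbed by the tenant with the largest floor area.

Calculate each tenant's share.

Total floor area = 4,475 + 6,934 + 535 + 3,505 = 15,449.
Unrounded shares: Unit 2A 1,798.81; Unit 2B 2,787.24; Unit 4A 215.05; Unit 1A 1,408.90.
At nearest $1: Unit 2A $1,799; Unit 2B $2,787; Unit 4A $215; Unit 1A $1,409. Sum = $6,210.
Rounded total matches; no reconciliation needed.

Unit 2A: $1,799 · Unit 2B: $2,787 · Unit 4A: $215 · Unit 1A: $1,409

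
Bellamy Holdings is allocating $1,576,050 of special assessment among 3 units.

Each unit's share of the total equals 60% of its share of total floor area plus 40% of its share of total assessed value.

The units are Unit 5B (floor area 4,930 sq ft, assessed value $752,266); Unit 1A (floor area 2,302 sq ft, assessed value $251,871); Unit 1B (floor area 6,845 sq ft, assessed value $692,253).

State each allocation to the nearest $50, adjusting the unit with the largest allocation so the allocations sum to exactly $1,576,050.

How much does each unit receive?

Unit 5B: $610,750 · Unit 1A: $248,250 · Unit 1B: $717,050

Floor area total 14,077; assessed value total 1,696,390.
Blended shares (60% floor area + 40% assessed value): Unit 5B 0.3875; Unit 1A 0.1575; Unit 1B 0.4550.
Proportional shares: Unit 5B 610,735.82; Unit 1A 248,239.50; Unit 1B 717,074.67.
Rounded to nearest $50: Unit 5B $610,750; Unit 1A $248,250; Unit 1B $717,050. Sum = $1,576,050.
No rounding difference to absorb.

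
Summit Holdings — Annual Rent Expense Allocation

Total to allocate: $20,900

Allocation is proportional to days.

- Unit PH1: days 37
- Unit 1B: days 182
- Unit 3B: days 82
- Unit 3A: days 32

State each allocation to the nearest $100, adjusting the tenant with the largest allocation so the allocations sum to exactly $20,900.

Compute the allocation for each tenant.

Combined days = 333.
Pro-rata amounts: Unit PH1 37/333 × $20,900 = 2,322.22; Unit 1B 182/333 × $20,900 = 11,422.82; Unit 3B 82/333 × $20,900 = 5,146.55; Unit 3A 32/333 × $20,900 = 2,008.41.
Rounded to nearest $100: Unit PH1 $2,300; Unit 1B $11,400; Unit 3B $5,100; Unit 3A $2,000. Sum = $20,800.
Difference $20,900 − $20,800 = +$100 applied to largest allocation (Unit 1B): Unit 1B becomes $11,500.

Unit PH1: $2,300; Unit 1B: $11,500; Unit 3B: $5,100; Unit 3A: $2,000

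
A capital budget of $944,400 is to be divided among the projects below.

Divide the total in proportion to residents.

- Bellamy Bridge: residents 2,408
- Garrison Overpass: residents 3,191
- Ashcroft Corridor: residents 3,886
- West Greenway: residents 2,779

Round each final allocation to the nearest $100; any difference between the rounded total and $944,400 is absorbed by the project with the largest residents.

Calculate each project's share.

Bellamy Bridge: $185,400; Garrison Overpass: $245,700; Ashcroft Corridor: $299,300; West Greenway: $214,000

Residents total: 12,264.
Raw shares: Bellamy Bridge 2,408/12,264 × $944,400 = 185,430.14; Garrison Overpass 3,191/12,264 × $944,400 = 245,725.73; Ashcroft Corridor 3,886/12,264 × $944,400 = 299,244.81; West Greenway 2,779/12,264 × $944,400 = 213,999.32.
Rounded to nearest $100: Bellamy Bridge $185,400; Garrison Overpass $245,700; Ashcroft Corridor $299,200; West Greenway $214,000. Sum = $944,300.
Difference $944,400 − $944,300 = +$100 applied to largest residents (Ashcroft Corridor): Ashcroft Corridor becomes $299,300.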